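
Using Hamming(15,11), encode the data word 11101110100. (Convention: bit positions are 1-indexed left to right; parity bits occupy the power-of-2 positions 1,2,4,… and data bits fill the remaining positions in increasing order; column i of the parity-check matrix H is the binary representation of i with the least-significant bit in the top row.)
Codeword c = d · G (mod 2), d = 11101110100:
  c[0] = d·G[:,0] = (11101110100)·(11011010101) mod 2 = 1+1+0+0+1+0+1+0+1+0+0 mod 2 = 1
  c[1] = d·G[:,1] = (11101110100)·(10110110011) mod 2 = 1+0+1+0+0+1+1+0+0+0+0 mod 2 = 0
  c[2] = d·G[:,2] = (11101110100)·(10000000000) mod 2 = 1+0+0+0+0+0+0+0+0+0+0 mod 2 = 1
  c[3] = d·G[:,3] = (11101110100)·(01110001111) mod 2 = 0+1+1+0+0+0+0+0+1+0+0 mod 2 = 1
  c[4] = d·G[:,4] = (11101110100)·(01000000000) mod 2 = 0+1+0+0+0+0+0+0+0+0+0 mod 2 = 1
  c[5] = d·G[:,5] = (11101110100)·(00100000000) mod 2 = 0+0+1+0+0+0+0+0+0+0+0 mod 2 = 1
  c[6] = d·G[:,6] = (11101110100)·(00010000000) mod 2 = 0+0+0+0+0+0+0+0+0+0+0 mod 2 = 0
  c[7] = d·G[:,7] = (11101110100)·(00001111111) mod 2 = 0+0+0+0+1+1+1+0+1+0+0 mod 2 = 0
  c[8] = d·G[:,8] = (11101110100)·(00001000000) mod 2 = 0+0+0+0+1+0+0+0+0+0+0 mod 2 = 1
  c[9] = d·G[:,9] = (11101110100)·(00000100000) mod 2 = 0+0+0+0+0+1+0+0+0+0+0 mod 2 = 1
  c[10] = d·G[:,10] = (11101110100)·(00000010000) mod 2 = 0+0+0+0+0+0+1+0+0+0+0 mod 2 = 1
  c[11] = d·G[:,11] = (11101110100)·(00000001000) mod 2 = 0+0+0+0+0+0+0+0+0+0+0 mod 2 = 0
  c[12] = d·G[:,12] = (11101110100)·(00000000100) mod 2 = 0+0+0+0+0+0+0+0+1+0+0 mod 2 = 1
  c[13] = d·G[:,13] = (11101110100)·(00000000010) mod 2 = 0+0+0+0+0+0+0+0+0+0+0 mod 2 = 0
  c[14] = d·G[:,14] = (11101110100)·(00000000001) mod 2 = 0+0+0+0+0+0+0+0+0+0+0 mod 2 = 0
Codeword = 101111001110100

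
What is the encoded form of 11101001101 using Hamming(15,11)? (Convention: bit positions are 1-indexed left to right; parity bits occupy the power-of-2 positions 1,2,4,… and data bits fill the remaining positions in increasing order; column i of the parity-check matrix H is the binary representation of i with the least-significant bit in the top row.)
Codeword c = d · G (mod 2), d = 11101001101:
  c[0] = d·G[:,0] = (11101001101)·(11011010101) mod 2 = 1+1+0+0+1+0+0+0+1+0+1 mod 2 = 1
  c[1] = d·G[:,1] = (11101001101)·(10110110011) mod 2 = 1+0+1+0+0+0+0+0+0+0+1 mod 2 = 1
  c[2] = d·G[:,2] = (11101001101)·(10000000000) mod 2 = 1+0+0+0+0+0+0+0+0+0+0 mod 2 = 1
  c[3] = d·G[:,3] = (11101001101)·(01110001111) mod 2 = 0+1+1+0+0+0+0+1+1+0+1 mod 2 = 1
  c[4] = d·G[:,4] = (11101001101)·(01000000000) mod 2 = 0+1+0+0+0+0+0+0+0+0+0 mod 2 = 1
  c[5] = d·G[:,5] = (11101001101)·(00100000000) mod 2 = 0+0+1+0+0+0+0+0+0+0+0 mod 2 = 1
  c[6] = d·G[:,6] = (11101001101)·(00010000000) mod 2 = 0+0+0+0+0+0+0+0+0+0+0 mod 2 = 0
  c[7] = d·G[:,7] = (11101001101)·(00001111111) mod 2 = 0+0+0+0+1+0+0+1+1+0+1 mod 2 = 0
  c[8] = d·G[:,8] = (11101001101)·(00001000000) mod 2 = 0+0+0+0+1+0+0+0+0+0+0 mod 2 = 1
  c[9] = d·G[:,9] = (11101001101)·(00000100000) mod 2 = 0+0+0+0+0+0+0+0+0+0+0 mod 2 = 0
  c[10] = d·G[:,10] = (11101001101)·(00000010000) mod 2 = 0+0+0+0+0+0+0+0+0+0+0 mod 2 = 0
  c[11] = d·G[:,11] = (11101001101)·(00000001000) mod 2 = 0+0+0+0+0+0+0+1+0+0+0 mod 2 = 1
  c[12] = d·G[:,12] = (11101001101)·(00000000100) mod 2 = 0+0+0+0+0+0+0+0+1+0+0 mod 2 = 1
  c[13] = d·G[:,13] = (11101001101)·(00000000010) mod 2 = 0+0+0+0+0+0+0+0+0+0+0 mod 2 = 0
  c[14] = d·G[:,14] = (11101001101)·(00000000001) mod 2 = 0+0+0+0+0+0+0+0+0+0+1 mod 2 = 1
Codeword = 111111001001101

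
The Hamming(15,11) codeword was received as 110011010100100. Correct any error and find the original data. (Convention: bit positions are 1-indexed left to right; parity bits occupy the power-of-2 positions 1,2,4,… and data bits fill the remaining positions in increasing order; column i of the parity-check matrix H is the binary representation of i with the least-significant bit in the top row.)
Syndrome s = H · r^T (mod 2), r = 110011010100100:
  s[0] = (101010101010101)·(110011010100100) mod 2 = 1+0+0+0+1+0+0+0+0+0+0+0+1+0+0 mod 2 = 1
  s[1] = (011001100110011)·(110011010100100) mod 2 = 0+1+0+0+0+1+0+0+0+1+0+0+0+0+0 mod 2 = 1
  s[2] = (000111100001111)·(110011010100100) mod 2 = 0+0+0+0+1+1+0+0+0+0+0+0+1+0+0 mod 2 = 1
  s[3] = (000000011111111)·(110011010100100) mod 2 = 0+0+0+0+0+0+0+1+0+1+0+0+1+0+0 mod 2 = 1
Syndrome = 1111
Column 15 of H equals this syndrome → error at bit 15 (1-indexed).
Flip bit 15: 110011010100100 → 110011010100101
Extract data bits at positions {3,5,6,7,9,10,11,12,13,14,15}: 01100100101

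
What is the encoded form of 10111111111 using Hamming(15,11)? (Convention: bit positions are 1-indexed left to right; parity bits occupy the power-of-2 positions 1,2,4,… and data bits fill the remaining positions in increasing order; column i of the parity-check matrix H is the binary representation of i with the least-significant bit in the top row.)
Codeword c = d · G (mod 2), d = 10111111111:
  c[0] = d·G[:,0] = (10111111111)·(11011010101) mod 2 = 1+0+0+1+1+0+1+0+1+0+1 mod 2 = 0
  c[1] = d·G[:,1] = (10111111111)·(10110110011) mod 2 = 1+0+1+1+0+1+1+0+0+1+1 mod 2 = 1
  c[2] = d·G[:,2] = (10111111111)·(10000000000) mod 2 = 1+0+0+0+0+0+0+0+0+0+0 mod 2 = 1
  c[3] = d·G[:,3] = (10111111111)·(01110001111) mod 2 = 0+0+1+1+0+0+0+1+1+1+1 mod 2 = 0
  c[4] = d·G[:,4] = (10111111111)·(01000000000) mod 2 = 0+0+0+0+0+0+0+0+0+0+0 mod 2 = 0
  c[5] = d·G[:,5] = (10111111111)·(00100000000) mod 2 = 0+0+1+0+0+0+0+0+0+0+0 mod 2 = 1
  c[6] = d·G[:,6] = (10111111111)·(00010000000) mod 2 = 0+0+0+1+0+0+0+0+0+0+0 mod 2 = 1
  c[7] = d·G[:,7] = (10111111111)·(00001111111) mod 2 = 0+0+0+0+1+1+1+1+1+1+1 mod 2 = 1
  c[8] = d·G[:,8] = (10111111111)·(00001000000) mod 2 = 0+0+0+0+1+0+0+0+0+0+0 mod 2 = 1
  c[9] = d·G[:,9] = (10111111111)·(00000100000) mod 2 = 0+0+0+0+0+1+0+0+0+0+0 mod 2 = 1
  c[10] = d·G[:,10] = (10111111111)·(00000010000) mod 2 = 0+0+0+0+0+0+1+0+0+0+0 mod 2 = 1
  c[11] = d·G[:,11] = (10111111111)·(00000001000) mod 2 = 0+0+0+0+0+0+0+1+0+0+0 mod 2 = 1
  c[12] = d·G[:,12] = (10111111111)·(00000000100) mod 2 = 0+0+0+0+0+0+0+0+1+0+0 mod 2 = 1
  c[13] = d·G[:,13] = (10111111111)·(00000000010) mod 2 = 0+0+0+0+0+0+0+0+0+1+0 mod 2 = 1
  c[14] = d·G[:,14] = (10111111111)·(00000000001) mod 2 = 0+0+0+0+0+0+0+0+0+0+1 mod 2 = 1
Codeword = 011001111111111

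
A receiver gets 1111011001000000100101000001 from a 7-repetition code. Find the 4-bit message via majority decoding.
Split into 7-bit blocks and majority-vote each:
  block 1 = 1111011: 6 ones, 1 zeros → 1
  block 2 = 0010000: 1 ones, 6 zeros → 0
  block 3 = 0010010: 2 ones, 5 zeros → 0
  block 4 = 1000001: 2 ones, 5 zeros → 0
Decoded = 1000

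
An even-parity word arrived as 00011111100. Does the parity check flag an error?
Sum of received bits: 0+0+0+1+1+1+1+1+1+0+0 = 6; 6 mod 2 = 0. Result is 0 → no error detected.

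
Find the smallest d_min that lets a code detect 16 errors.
Detecting e errors requires d_min ≥ e + 1 = 16 + 1 = 17.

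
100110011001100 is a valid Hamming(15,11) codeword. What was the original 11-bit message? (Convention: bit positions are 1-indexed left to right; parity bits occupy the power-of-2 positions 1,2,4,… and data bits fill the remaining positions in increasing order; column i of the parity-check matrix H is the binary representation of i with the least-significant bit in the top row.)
Parity bits occupy power-of-2 positions; data bits are at positions {3,5,6,7,9,10,11,12,13,14,15} (1-indexed).
Extract: c[3]=0 c[5]=1 c[6]=0 c[7]=0 c[9]=1 c[10]=0 c[11]=0 c[12]=1 c[13]=1 c[14]=0 c[15]=0
Data = 01001001100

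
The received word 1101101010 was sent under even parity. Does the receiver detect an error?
Sum of received bits: 1+1+0+1+1+0+1+0+1+0 = 6; 6 mod 2 = 0. Result is 0 → no error detected.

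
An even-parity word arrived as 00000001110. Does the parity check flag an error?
Sum of received bits: 0+0+0+0+0+0+0+1+1+1+0 = 3; 3 mod 2 = 1. Result is 1 ≠ 0 → error detected.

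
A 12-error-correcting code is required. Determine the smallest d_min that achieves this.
Correcting t errors requires d_min ≥ 2t + 1 = 2·12 + 1 = 25.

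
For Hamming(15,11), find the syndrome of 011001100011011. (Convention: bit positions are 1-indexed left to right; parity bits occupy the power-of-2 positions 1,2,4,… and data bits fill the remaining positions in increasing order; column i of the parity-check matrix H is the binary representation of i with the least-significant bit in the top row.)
Syndrome s = H · r^T (mod 2), r = 011001100011011:
  s[0] = (101010101010101)·(011001100011011) mod 2 = 0+0+1+0+0+0+1+0+0+0+1+0+0+0+1 mod 2 = 0
  s[1] = (011001100110011)·(011001100011011) mod 2 = 0+1+1+0+0+1+1+0+0+0+1+0+0+1+1 mod 2 = 1
  s[2] = (000111100001111)·(011001100011011) mod 2 = 0+0+0+0+0+1+1+0+0+0+0+1+0+1+1 mod 2 = 1
  s[3] = (000000011111111)·(011001100011011) mod 2 = 0+0+0+0+0+0+0+0+0+0+1+1+0+1+1 mod 2 = 0
Syndrome = 0110
Non-zero syndrome: error at position 6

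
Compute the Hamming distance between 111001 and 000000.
XOR = 111001, count of 1s = 4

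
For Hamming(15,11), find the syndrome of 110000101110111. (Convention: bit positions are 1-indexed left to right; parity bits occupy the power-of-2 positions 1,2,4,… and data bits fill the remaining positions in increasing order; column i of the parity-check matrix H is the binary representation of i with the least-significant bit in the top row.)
Syndrome s = H · r^T (mod 2), r = 110000101110111:
  s[0] = (101010101010101)·(110000101110111) mod 2 = 1+0+0+0+0+0+1+0+1+0+1+0+1+0+1 mod 2 = 0
  s[1] = (011001100110011)·(110000101110111) mod 2 = 0+1+0+0+0+0+1+0+0+1+1+0+0+1+1 mod 2 = 0
  s[2] = (000111100001111)·(110000101110111) mod 2 = 0+0+0+0+0+0+1+0+0+0+0+0+1+1+1 mod 2 = 0
  s[3] = (000000011111111)·(110000101110111) mod 2 = 0+0+0+0+0+0+0+0+1+1+1+0+1+1+1 mod 2 = 0
Syndrome = 0000
s = 0: no error detected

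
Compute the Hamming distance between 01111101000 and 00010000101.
XOR = 01101101101, count of 1s = 7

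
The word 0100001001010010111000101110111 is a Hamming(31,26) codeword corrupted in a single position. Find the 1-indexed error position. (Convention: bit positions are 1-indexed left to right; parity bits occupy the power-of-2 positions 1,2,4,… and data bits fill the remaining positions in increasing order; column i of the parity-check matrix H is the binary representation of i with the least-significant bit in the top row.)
Syndrome s = H · r^T (mod 2), r = 0100001001010010111000101110111:
  s[0] = (1010101010101010101010101010101)·(0100001001010010111000101110111) mod 2 = 0+0+0+0+0+0+1+0+0+0+0+0+0+0+1+0+1+0+1+0+0+0+1+0+1+0+1+0+1+0+1 mod 2 = 1
  s[1] = (0110011001100110011001100110011)·(0100001001010010111000101110111) mod 2 = 0+1+0+0+0+0+1+0+0+1+0+0+0+0+1+0+0+1+1+0+0+0+1+0+0+1+1+0+0+1+1 mod 2 = 1
  s[2] = (0001111000011110000111100001111)·(0100001001010010111000101110111) mod 2 = 0+0+0+0+0+0+1+0+0+0+0+1+0+0+1+0+0+0+0+0+0+0+1+0+0+0+0+0+1+1+1 mod 2 = 1
  s[3] = (0000000111111110000000011111111)·(0100001001010010111000101110111) mod 2 = 0+0+0+0+0+0+0+0+0+1+0+1+0+0+1+0+0+0+0+0+0+0+0+0+1+1+1+0+1+1+1 mod 2 = 1
  s[4] = (0000000000000001111111111111111)·(0100001001010010111000101110111) mod 2 = 0+0+0+0+0+0+0+0+0+0+0+0+0+0+0+0+1+1+1+0+0+0+1+0+1+1+1+0+1+1+1 mod 2 = 0
Syndrome = 11110
Column i of H is the binary representation of i, so the syndrome is the binary index of the flipped bit.
Read s = 11110 with s[0] as LSB: 1·2^0 + 1·2^1 + 1·2^2 + 1·2^3 + 0·2^4 = 15.
Error is at bit position 15.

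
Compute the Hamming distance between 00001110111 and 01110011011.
XOR = 01111101100, count of 1s = 7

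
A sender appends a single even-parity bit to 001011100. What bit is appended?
Sum of data bits: 0+0+1+0+1+1+1+0+0 = 4.
4 mod 2 = 0, so parity bit = 0.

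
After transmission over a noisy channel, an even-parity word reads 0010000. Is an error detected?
Sum of received bits: 0+0+1+0+0+0+0 = 1; 1 mod 2 = 1. Result is 1 ≠ 0 → error detected.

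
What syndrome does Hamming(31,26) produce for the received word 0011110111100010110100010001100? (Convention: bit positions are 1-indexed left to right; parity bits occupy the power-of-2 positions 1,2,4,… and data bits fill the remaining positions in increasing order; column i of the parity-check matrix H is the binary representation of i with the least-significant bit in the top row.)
Syndrome s = H · r^T (mod 2), r = 0011110111100010110100010001100:
  s[0] = (1010101010101010101010101010101)·(0011110111100010110100010001100) mod 2 = 0+0+1+0+1+0+0+0+1+0+1+0+0+0+1+0+1+0+0+0+0+0+0+0+0+0+0+0+1+0+0 mod 2 = 1
  s[1] = (0110011001100110011001100110011)·(0011110111100010110100010001100) mod 2 = 0+0+1+0+0+1+0+0+0+1+1+0+0+0+1+0+0+1+0+0+0+0+0+0+0+0+0+0+0+0+0 mod 2 = 0
  s[2] = (0001111000011110000111100001111)·(0011110111100010110100010001100) mod 2 = 0+0+0+1+1+1+0+0+0+0+0+0+0+0+1+0+0+0+0+1+0+0+0+0+0+0+0+1+1+0+0 mod 2 = 1
  s[3] = (0000000111111110000000011111111)·(0011110111100010110100010001100) mod 2 = 0+0+0+0+0+0+0+1+1+1+1+0+0+0+1+0+0+0+0+0+0+0+0+1+0+0+0+1+1+0+0 mod 2 = 0
  s[4] = (0000000000000001111111111111111)·(0011110111100010110100010001100) mod 2 = 0+0+0+0+0+0+0+0+0+0+0+0+0+0+0+0+1+1+0+1+0+0+0+1+0+0+0+1+1+0+0 mod 2 = 0
Syndrome = 10100
Non-zero syndrome: error at position 5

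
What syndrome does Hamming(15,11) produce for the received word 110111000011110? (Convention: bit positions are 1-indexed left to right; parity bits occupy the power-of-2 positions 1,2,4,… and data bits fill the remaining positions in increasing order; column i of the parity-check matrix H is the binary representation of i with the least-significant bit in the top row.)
Syndrome s = H · r^T (mod 2), r = 110111000011110:
  s[0] = (101010101010101)·(110111000011110) mod 2 = 1+0+0+0+1+0+0+0+0+0+1+0+1+0+0 mod 2 = 0
  s[1] = (011001100110011)·(110111000011110) mod 2 = 0+1+0+0+0+1+0+0+0+0+1+0+0+1+0 mod 2 = 0
  s[2] = (000111100001111)·(110111000011110) mod 2 = 0+0+0+1+1+1+0+0+0+0+0+1+1+1+0 mod 2 = 0
  s[3] = (000000011111111)·(110111000011110) mod 2 = 0+0+0+0+0+0+0+0+0+0+1+1+1+1+0 mod 2 = 0
Syndrome = 0000
s = 0: no error detected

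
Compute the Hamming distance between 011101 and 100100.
XOR = 111001, count of 1s = 4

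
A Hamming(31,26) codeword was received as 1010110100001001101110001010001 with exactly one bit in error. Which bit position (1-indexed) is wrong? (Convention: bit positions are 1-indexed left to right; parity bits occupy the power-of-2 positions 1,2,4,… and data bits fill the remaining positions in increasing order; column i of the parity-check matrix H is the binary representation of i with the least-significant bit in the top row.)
Syndrome s = H · r^T (mod 2), r = 1010110100001001101110001010001:
  s[0] = (1010101010101010101010101010101)·(1010110100001001101110001010001) mod 2 = 1+0+1+0+1+0+0+0+0+0+0+0+1+0+0+0+1+0+1+0+1+0+0+0+1+0+1+0+0+0+1 mod 2 = 0
  s[1] = (0110011001100110011001100110011)·(1010110100001001101110001010001) mod 2 = 0+0+1+0+0+1+0+0+0+0+0+0+0+0+0+0+0+0+1+0+0+0+0+0+0+0+1+0+0+0+1 mod 2 = 1
  s[2] = (0001111000011110000111100001111)·(1010110100001001101110001010001) mod 2 = 0+0+0+0+1+1+0+0+0+0+0+0+1+0+0+0+0+0+0+1+1+0+0+0+0+0+0+0+0+0+1 mod 2 = 0
  s[3] = (0000000111111110000000011111111)·(1010110100001001101110001010001) mod 2 = 0+0+0+0+0+0+0+1+0+0+0+0+1+0+0+0+0+0+0+0+0+0+0+0+1+0+1+0+0+0+1 mod 2 = 1
  s[4] = (0000000000000001111111111111111)·(1010110100001001101110001010001) mod 2 = 0+0+0+0+0+0+0+0+0+0+0+0+0+0+0+1+1+0+1+1+1+0+0+0+1+0+1+0+0+0+1 mod 2 = 0
Syndrome = 01010
Column i of H is the binary representation of i, so the syndrome is the binary index of the flipped bit.
Read s = 01010 with s[0] as LSB: 0·2^0 + 1·2^1 + 0·2^2 + 1·2^3 + 0·2^4 = 10.
Error is at bit position 10.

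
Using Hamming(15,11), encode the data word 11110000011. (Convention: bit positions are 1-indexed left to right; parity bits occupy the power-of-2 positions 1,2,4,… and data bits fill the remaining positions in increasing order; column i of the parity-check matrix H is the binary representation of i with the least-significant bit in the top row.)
Codeword c = d · G (mod 2), d = 11110000011:
  c[0] = d·G[:,0] = (11110000011)·(11011010101) mod 2 = 1+1+0+1+0+0+0+0+0+0+1 mod 2 = 0
  c[1] = d·G[:,1] = (11110000011)·(10110110011) mod 2 = 1+0+1+1+0+0+0+0+0+1+1 mod 2 = 1
  c[2] = d·G[:,2] = (11110000011)·(10000000000) mod 2 = 1+0+0+0+0+0+0+0+0+0+0 mod 2 = 1
  c[3] = d·G[:,3] = (11110000011)·(01110001111) mod 2 = 0+1+1+1+0+0+0+0+0+1+1 mod 2 = 1
  c[4] = d·G[:,4] = (11110000011)·(01000000000) mod 2 = 0+1+0+0+0+0+0+0+0+0+0 mod 2 = 1
  c[5] = d·G[:,5] = (11110000011)·(00100000000) mod 2 = 0+0+1+0+0+0+0+0+0+0+0 mod 2 = 1
  c[6] = d·G[:,6] = (11110000011)·(00010000000) mod 2 = 0+0+0+1+0+0+0+0+0+0+0 mod 2 = 1
  c[7] = d·G[:,7] = (11110000011)·(00001111111) mod 2 = 0+0+0+0+0+0+0+0+0+1+1 mod 2 = 0
  c[8] = d·G[:,8] = (11110000011)·(00001000000) mod 2 = 0+0+0+0+0+0+0+0+0+0+0 mod 2 = 0
  c[9] = d·G[:,9] = (11110000011)·(00000100000) mod 2 = 0+0+0+0+0+0+0+0+0+0+0 mod 2 = 0
  c[10] = d·G[:,10] = (11110000011)·(00000010000) mod 2 = 0+0+0+0+0+0+0+0+0+0+0 mod 2 = 0
  c[11] = d·G[:,11] = (11110000011)·(00000001000) mod 2 = 0+0+0+0+0+0+0+0+0+0+0 mod 2 = 0
  c[12] = d·G[:,12] = (11110000011)·(00000000100) mod 2 = 0+0+0+0+0+0+0+0+0+0+0 mod 2 = 0
  c[13] = d·G[:,13] = (11110000011)·(00000000010) mod 2 = 0+0+0+0+0+0+0+0+0+1+0 mod 2 = 1
  c[14] = d·G[:,14] = (11110000011)·(00000000001) mod 2 = 0+0+0+0+0+0+0+0+0+0+1 mod 2 = 1
Codeword = 011111100000011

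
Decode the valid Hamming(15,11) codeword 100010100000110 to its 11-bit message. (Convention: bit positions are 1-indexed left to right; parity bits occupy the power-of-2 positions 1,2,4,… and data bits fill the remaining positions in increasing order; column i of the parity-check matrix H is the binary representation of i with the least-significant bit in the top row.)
Parity bits occupy power-of-2 positions; data bits are at positions {3,5,6,7,9,10,11,12,13,14,15} (1-indexed).
Extract: c[3]=0 c[5]=1 c[6]=0 c[7]=1 c[9]=0 c[10]=0 c[11]=0 c[12]=0 c[13]=1 c[14]=1 c[15]=0
Data = 01010000110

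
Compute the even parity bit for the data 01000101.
Sum of data bits: 0+1+0+0+0+1+0+1 = 3.
3 mod 2 = 1, so parity bit = 1.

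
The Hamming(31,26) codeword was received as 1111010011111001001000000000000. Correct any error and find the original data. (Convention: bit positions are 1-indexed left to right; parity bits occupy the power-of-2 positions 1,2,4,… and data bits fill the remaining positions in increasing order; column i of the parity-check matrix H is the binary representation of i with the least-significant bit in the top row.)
Syndrome s = H · r^T (mod 2), r = 1111010011111001001000000000000:
  s[0] = (1010101010101010101010101010101)·(1111010011111001001000000000000) mod 2 = 1+0+1+0+0+0+0+0+1+0+1+0+1+0+0+0+0+0+1+0+0+0+0+0+0+0+0+0+0+0+0 mod 2 = 0
  s[1] = (0110011001100110011001100110011)·(1111010011111001001000000000000) mod 2 = 0+1+1+0+0+1+0+0+0+1+1+0+0+0+0+0+0+0+1+0+0+0+0+0+0+0+0+0+0+0+0 mod 2 = 0
  s[2] = (0001111000011110000111100001111)·(1111010011111001001000000000000) mod 2 = 0+0+0+1+0+1+0+0+0+0+0+1+1+0+0+0+0+0+0+0+0+0+0+0+0+0+0+0+0+0+0 mod 2 = 0
  s[3] = (0000000111111110000000011111111)·(1111010011111001001000000000000) mod 2 = 0+0+0+0+0+0+0+0+1+1+1+1+1+0+0+0+0+0+0+0+0+0+0+0+0+0+0+0+0+0+0 mod 2 = 1
  s[4] = (0000000000000001111111111111111)·(1111010011111001001000000000000) mod 2 = 0+0+0+0+0+0+0+0+0+0+0+0+0+0+0+1+0+0+1+0+0+0+0+0+0+0+0+0+0+0+0 mod 2 = 0
Syndrome = 00010
Column 8 of H equals this syndrome → error at bit 8 (1-indexed).
Flip bit 8: 1111010011111001001000000000000 → 1111010111111001001000000000000
Extract data bits at positions {3,5,6,7,9,10,11,12,13,14,15,17,18,19,20,21,22,23,24,25,26,27,28,29,30,31}: 10101111100001000000000000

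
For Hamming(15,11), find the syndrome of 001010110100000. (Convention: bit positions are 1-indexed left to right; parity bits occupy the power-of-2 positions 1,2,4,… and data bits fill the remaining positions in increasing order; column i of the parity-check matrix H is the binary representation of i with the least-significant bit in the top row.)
Syndrome s = H · r^T (mod 2), r = 001010110100000:
  s[0] = (101010101010101)·(001010110100000) mod 2 = 0+0+1+0+1+0+1+0+0+0+0+0+0+0+0 mod 2 = 1
  s[1] = (011001100110011)·(001010110100000) mod 2 = 0+0+1+0+0+0+1+0+0+1+0+0+0+0+0 mod 2 = 1
  s[2] = (000111100001111)·(001010110100000) mod 2 = 0+0+0+0+1+0+1+0+0+0+0+0+0+0+0 mod 2 = 0
  s[3] = (000000011111111)·(001010110100000) mod 2 = 0+0+0+0+0+0+0+1+0+1+0+0+0+0+0 mod 2 = 0
Syndrome = 1100
Non-zero syndrome: error at position 3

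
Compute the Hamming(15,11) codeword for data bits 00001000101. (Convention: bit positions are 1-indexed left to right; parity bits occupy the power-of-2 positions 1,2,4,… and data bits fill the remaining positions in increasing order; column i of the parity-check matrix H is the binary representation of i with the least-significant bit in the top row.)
Codeword c = d · G (mod 2), d = 00001000101:
  c[0] = d·G[:,0] = (00001000101)·(11011010101) mod 2 = 0+0+0+0+1+0+0+0+1+0+1 mod 2 = 1
  c[1] = d·G[:,1] = (00001000101)·(10110110011) mod 2 = 0+0+0+0+0+0+0+0+0+0+1 mod 2 = 1
  c[2] = d·G[:,2] = (00001000101)·(10000000000) mod 2 = 0+0+0+0+0+0+0+0+0+0+0 mod 2 = 0
  c[3] = d·G[:,3] = (00001000101)·(01110001111) mod 2 = 0+0+0+0+0+0+0+0+1+0+1 mod 2 = 0
  c[4] = d·G[:,4] = (00001000101)·(01000000000) mod 2 = 0+0+0+0+0+0+0+0+0+0+0 mod 2 = 0
  c[5] = d·G[:,5] = (00001000101)·(00100000000) mod 2 = 0+0+0+0+0+0+0+0+0+0+0 mod 2 = 0
  c[6] = d·G[:,6] = (00001000101)·(00010000000) mod 2 = 0+0+0+0+0+0+0+0+0+0+0 mod 2 = 0
  c[7] = d·G[:,7] = (00001000101)·(00001111111) mod 2 = 0+0+0+0+1+0+0+0+1+0+1 mod 2 = 1
  c[8] = d·G[:,8] = (00001000101)·(00001000000) mod 2 = 0+0+0+0+1+0+0+0+0+0+0 mod 2 = 1
  c[9] = d·G[:,9] = (00001000101)·(00000100000) mod 2 = 0+0+0+0+0+0+0+0+0+0+0 mod 2 = 0
  c[10] = d·G[:,10] = (00001000101)·(00000010000) mod 2 = 0+0+0+0+0+0+0+0+0+0+0 mod 2 = 0
  c[11] = d·G[:,11] = (00001000101)·(00000001000) mod 2 = 0+0+0+0+0+0+0+0+0+0+0 mod 2 = 0
  c[12] = d·G[:,12] = (00001000101)·(00000000100) mod 2 = 0+0+0+0+0+0+0+0+1+0+0 mod 2 = 1
  c[13] = d·G[:,13] = (00001000101)·(00000000010) mod 2 = 0+0+0+0+0+0+0+0+0+0+0 mod 2 = 0
  c[14] = d·G[:,14] = (00001000101)·(00000000001) mod 2 = 0+0+0+0+0+0+0+0+0+0+1 mod 2 = 1
Codeword = 110000011000101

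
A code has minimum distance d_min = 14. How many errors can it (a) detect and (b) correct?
(a) Detection requires d_min ≥ e+1, so e ≤ d_min − 1 = 13.
(b) Correction requires d_min ≥ 2t+1, so t ≤ ⌊(d_min − 1)/2⌋ = ⌊13/2⌋ = 6.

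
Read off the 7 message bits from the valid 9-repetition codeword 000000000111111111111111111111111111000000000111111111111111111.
Split into 9-bit blocks: 000000000 111111111 111111111 111111111 000000000 111111111 111111111
Data = 0111011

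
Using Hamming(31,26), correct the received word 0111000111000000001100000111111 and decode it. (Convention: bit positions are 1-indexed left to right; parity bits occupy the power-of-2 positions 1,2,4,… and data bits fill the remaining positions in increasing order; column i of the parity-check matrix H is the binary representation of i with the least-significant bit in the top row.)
Syndrome s = H · r^T (mod 2), r = 0111000111000000001100000111111:
  s[0] = (1010101010101010101010101010101)·(0111000111000000001100000111111) mod 2 = 0+0+1+0+0+0+0+0+1+0+0+0+0+0+0+0+0+0+1+0+0+0+0+0+0+0+1+0+1+0+1 mod 2 = 0
  s[1] = (0110011001100110011001100110011)·(0111000111000000001100000111111) mod 2 = 0+1+1+0+0+0+0+0+0+1+0+0+0+0+0+0+0+0+1+0+0+0+0+0+0+1+1+0+0+1+1 mod 2 = 0
  s[2] = (0001111000011110000111100001111)·(0111000111000000001100000111111) mod 2 = 0+0+0+1+0+0+0+0+0+0+0+0+0+0+0+0+0+0+0+1+0+0+0+0+0+0+0+1+1+1+1 mod 2 = 0
  s[3] = (0000000111111110000000011111111)·(0111000111000000001100000111111) mod 2 = 0+0+0+0+0+0+0+1+1+1+0+0+0+0+0+0+0+0+0+0+0+0+0+0+0+1+1+1+1+1+1 mod 2 = 1
  s[4] = (0000000000000001111111111111111)·(0111000111000000001100000111111) mod 2 = 0+0+0+0+0+0+0+0+0+0+0+0+0+0+0+0+0+0+1+1+0+0+0+0+0+1+1+1+1+1+1 mod 2 = 0
Syndrome = 00010
Column 8 of H equals this syndrome → error at bit 8 (1-indexed).
Flip bit 8: 0111000111000000001100000111111 → 0111000011000000001100000111111
Extract data bits at positions {3,5,6,7,9,10,11,12,13,14,15,17,18,19,20,21,22,23,24,25,26,27,28,29,30,31}: 10001100000001100000111111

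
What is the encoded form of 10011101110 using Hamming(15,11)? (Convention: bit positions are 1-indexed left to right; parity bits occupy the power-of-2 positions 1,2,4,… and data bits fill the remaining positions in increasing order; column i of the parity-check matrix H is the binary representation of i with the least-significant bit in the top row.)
Codeword c = d · G (mod 2), d = 10011101110:
  c[0] = d·G[:,0] = (10011101110)·(11011010101) mod 2 = 1+0+0+1+1+0+0+0+1+0+0 mod 2 = 0
  c[1] = d·G[:,1] = (10011101110)·(10110110011) mod 2 = 1+0+0+1+0+1+0+0+0+1+0 mod 2 = 0
  c[2] = d·G[:,2] = (10011101110)·(10000000000) mod 2 = 1+0+0+0+0+0+0+0+0+0+0 mod 2 = 1
  c[3] = d·G[:,3] = (10011101110)·(01110001111) mod 2 = 0+0+0+1+0+0+0+1+1+1+0 mod 2 = 0
  c[4] = d·G[:,4] = (10011101110)·(01000000000) mod 2 = 0+0+0+0+0+0+0+0+0+0+0 mod 2 = 0
  c[5] = d·G[:,5] = (10011101110)·(00100000000) mod 2 = 0+0+0+0+0+0+0+0+0+0+0 mod 2 = 0
  c[6] = d·G[:,6] = (10011101110)·(00010000000) mod 2 = 0+0+0+1+0+0+0+0+0+0+0 mod 2 = 1
  c[7] = d·G[:,7] = (10011101110)·(00001111111) mod 2 = 0+0+0+0+1+1+0+1+1+1+0 mod 2 = 1
  c[8] = d·G[:,8] = (10011101110)·(00001000000) mod 2 = 0+0+0+0+1+0+0+0+0+0+0 mod 2 = 1
  c[9] = d·G[:,9] = (10011101110)·(00000100000) mod 2 = 0+0+0+0+0+1+0+0+0+0+0 mod 2 = 1
  c[10] = d·G[:,10] = (10011101110)·(00000010000) mod 2 = 0+0+0+0+0+0+0+0+0+0+0 mod 2 = 0
  c[11] = d·G[:,11] = (10011101110)·(00000001000) mod 2 = 0+0+0+0+0+0+0+1+0+0+0 mod 2 = 1
  c[12] = d·G[:,12] = (10011101110)·(00000000100) mod 2 = 0+0+0+0+0+0+0+0+1+0+0 mod 2 = 1
  c[13] = d·G[:,13] = (10011101110)·(00000000010) mod 2 = 0+0+0+0+0+0+0+0+0+1+0 mod 2 = 1
  c[14] = d·G[:,14] = (10011101110)·(00000000001) mod 2 = 0+0+0+0+0+0+0+0+0+0+0 mod 2 = 0
Codeword = 001000111101110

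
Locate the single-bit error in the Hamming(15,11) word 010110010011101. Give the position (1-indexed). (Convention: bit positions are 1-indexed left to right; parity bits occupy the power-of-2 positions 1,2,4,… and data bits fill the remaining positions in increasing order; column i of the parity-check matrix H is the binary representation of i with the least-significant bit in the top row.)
Syndrome s = H · r^T (mod 2), r = 010110010011101:
  s[0] = (101010101010101)·(010110010011101) mod 2 = 0+0+0+0+1+0+0+0+0+0+1+0+1+0+1 mod 2 = 0
  s[1] = (011001100110011)·(010110010011101) mod 2 = 0+1+0+0+0+0+0+0+0+0+1+0+0+0+1 mod 2 = 1
  s[2] = (000111100001111)·(010110010011101) mod 2 = 0+0+0+1+1+0+0+0+0+0+0+1+1+0+1 mod 2 = 1
  s[3] = (000000011111111)·(010110010011101) mod 2 = 0+0+0+0+0+0+0+1+0+0+1+1+1+0+1 mod 2 = 1
Syndrome = 0111
Column i of H is the binary representation of i, so the syndrome is the binary index of the flipped bit.
Read s = 0111 with s[0] as LSB: 0·2^0 + 1·2^1 + 1·2^2 + 1·2^3 = 14.
Error is at bit position 14.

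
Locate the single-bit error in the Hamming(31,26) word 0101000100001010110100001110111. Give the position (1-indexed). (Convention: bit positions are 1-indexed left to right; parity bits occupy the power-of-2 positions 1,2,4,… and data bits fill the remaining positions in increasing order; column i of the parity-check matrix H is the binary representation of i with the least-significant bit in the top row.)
Syndrome s = H · r^T (mod 2), r = 0101000100001010110100001110111:
  s[0] = (1010101010101010101010101010101)·(0101000100001010110100001110111) mod 2 = 0+0+0+0+0+0+0+0+0+0+0+0+1+0+1+0+1+0+0+0+0+0+0+0+1+0+1+0+1+0+1 mod 2 = 1
  s[1] = (0110011001100110011001100110011)·(0101000100001010110100001110111) mod 2 = 0+1+0+0+0+0+0+0+0+0+0+0+0+0+1+0+0+1+0+0+0+0+0+0+0+1+1+0+0+1+1 mod 2 = 1
  s[2] = (0001111000011110000111100001111)·(0101000100001010110100001110111) mod 2 = 0+0+0+1+0+0+0+0+0+0+0+0+1+0+1+0+0+0+0+1+0+0+0+0+0+0+0+0+1+1+1 mod 2 = 1
  s[3] = (0000000111111110000000011111111)·(0101000100001010110100001110111) mod 2 = 0+0+0+0+0+0+0+1+0+0+0+0+1+0+1+0+0+0+0+0+0+0+0+0+1+1+1+0+1+1+1 mod 2 = 1
  s[4] = (0000000000000001111111111111111)·(0101000100001010110100001110111) mod 2 = 0+0+0+0+0+0+0+0+0+0+0+0+0+0+0+0+1+1+0+1+0+0+0+0+1+1+1+0+1+1+1 mod 2 = 1
Syndrome = 11111
Column i of H is the binary representation of i, so the syndrome is the binary index of the flipped bit.
Read s = 11111 with s[0] as LSB: 1·2^0 + 1·2^1 + 1·2^2 + 1·2^3 + 1·2^4 = 31.
Error is at bit position 31.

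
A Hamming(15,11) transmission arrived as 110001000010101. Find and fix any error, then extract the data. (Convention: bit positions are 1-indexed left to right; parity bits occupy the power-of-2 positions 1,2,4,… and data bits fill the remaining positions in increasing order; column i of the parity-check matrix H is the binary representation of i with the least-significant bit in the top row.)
Syndrome s = H · r^T (mod 2), r = 110001000010101:
  s[0] = (101010101010101)·(110001000010101) mod 2 = 1+0+0+0+0+0+0+0+0+0+1+0+1+0+1 mod 2 = 0
  s[1] = (011001100110011)·(110001000010101) mod 2 = 0+1+0+0+0+1+0+0+0+0+1+0+0+0+1 mod 2 = 0
  s[2] = (000111100001111)·(110001000010101) mod 2 = 0+0+0+0+0+1+0+0+0+0+0+0+1+0+1 mod 2 = 1
  s[3] = (000000011111111)·(110001000010101) mod 2 = 0+0+0+0+0+0+0+0+0+0+1+0+1+0+1 mod 2 = 1
Syndrome = 0011
Column 12 of H equals this syndrome → error at bit 12 (1-indexed).
Flip bit 12: 110001000010101 → 110001000011101
Extract data bits at positions {3,5,6,7,9,10,11,12,13,14,15}: 00100011101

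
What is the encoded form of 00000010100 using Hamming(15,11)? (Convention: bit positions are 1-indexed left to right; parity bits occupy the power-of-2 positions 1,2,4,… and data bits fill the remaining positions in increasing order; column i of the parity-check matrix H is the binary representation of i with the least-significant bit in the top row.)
Codeword c = d · G (mod 2), d = 00000010100:
  c[0] = d·G[:,0] = (00000010100)·(11011010101) mod 2 = 0+0+0+0+0+0+1+0+1+0+0 mod 2 = 0
  c[1] = d·G[:,1] = (00000010100)·(10110110011) mod 2 = 0+0+0+0+0+0+1+0+0+0+0 mod 2 = 1
  c[2] = d·G[:,2] = (00000010100)·(10000000000) mod 2 = 0+0+0+0+0+0+0+0+0+0+0 mod 2 = 0
  c[3] = d·G[:,3] = (00000010100)·(01110001111) mod 2 = 0+0+0+0+0+0+0+0+1+0+0 mod 2 = 1
  c[4] = d·G[:,4] = (00000010100)·(01000000000) mod 2 = 0+0+0+0+0+0+0+0+0+0+0 mod 2 = 0
  c[5] = d·G[:,5] = (00000010100)·(00100000000) mod 2 = 0+0+0+0+0+0+0+0+0+0+0 mod 2 = 0
  c[6] = d·G[:,6] = (00000010100)·(00010000000) mod 2 = 0+0+0+0+0+0+0+0+0+0+0 mod 2 = 0
  c[7] = d·G[:,7] = (00000010100)·(00001111111) mod 2 = 0+0+0+0+0+0+1+0+1+0+0 mod 2 = 0
  c[8] = d·G[:,8] = (00000010100)·(00001000000) mod 2 = 0+0+0+0+0+0+0+0+0+0+0 mod 2 = 0
  c[9] = d·G[:,9] = (00000010100)·(00000100000) mod 2 = 0+0+0+0+0+0+0+0+0+0+0 mod 2 = 0
  c[10] = d·G[:,10] = (00000010100)·(00000010000) mod 2 = 0+0+0+0+0+0+1+0+0+0+0 mod 2 = 1
  c[11] = d·G[:,11] = (00000010100)·(00000001000) mod 2 = 0+0+0+0+0+0+0+0+0+0+0 mod 2 = 0
  c[12] = d·G[:,12] = (00000010100)·(00000000100) mod 2 = 0+0+0+0+0+0+0+0+1+0+0 mod 2 = 1
  c[13] = d·G[:,13] = (00000010100)·(00000000010) mod 2 = 0+0+0+0+0+0+0+0+0+0+0 mod 2 = 0
  c[14] = d·G[:,14] = (00000010100)·(00000000001) mod 2 = 0+0+0+0+0+0+0+0+0+0+0 mod 2 = 0
Codeword = 010100000010100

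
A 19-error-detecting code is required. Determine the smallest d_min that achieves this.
Detecting e errors requires d_min ≥ e + 1 = 19 + 1 = 20.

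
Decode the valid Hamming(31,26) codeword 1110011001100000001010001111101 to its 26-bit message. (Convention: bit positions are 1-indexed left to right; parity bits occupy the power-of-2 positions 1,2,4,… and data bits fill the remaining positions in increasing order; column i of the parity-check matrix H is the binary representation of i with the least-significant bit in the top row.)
Parity bits occupy power-of-2 positions; data bits are at positions {3,5,6,7,9,10,11,12,13,14,15,17,18,19,20,21,22,23,24,25,26,27,28,29,30,31} (1-indexed).
Extract: c[3]=1 c[5]=0 c[6]=1 c[7]=1 c[9]=0 c[10]=1 c[11]=1 c[12]=0 c[13]=0 c[14]=0 c[15]=0 c[17]=0 c[18]=0 c[19]=1 c[20]=0 c[21]=1 c[22]=0 c[23]=0 c[24]=0 c[25]=1 c[26]=1 c[27]=1 c[28]=1 c[29]=1 c[30]=0 c[31]=1
Data = 10110110000001010001111101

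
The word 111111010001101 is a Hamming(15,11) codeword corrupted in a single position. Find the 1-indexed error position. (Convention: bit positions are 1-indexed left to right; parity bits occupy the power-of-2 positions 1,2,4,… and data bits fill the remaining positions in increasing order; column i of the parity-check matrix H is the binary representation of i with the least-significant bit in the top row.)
Syndrome s = H · r^T (mod 2), r = 111111010001101:
  s[0] = (101010101010101)·(111111010001101) mod 2 = 1+0+1+0+1+0+0+0+0+0+0+0+1+0+1 mod 2 = 1
  s[1] = (011001100110011)·(111111010001101) mod 2 = 0+1+1+0+0+1+0+0+0+0+0+0+0+0+1 mod 2 = 0
  s[2] = (000111100001111)·(111111010001101) mod 2 = 0+0+0+1+1+1+0+0+0+0+0+1+1+0+1 mod 2 = 0
  s[3] = (000000011111111)·(111111010001101) mod 2 = 0+0+0+0+0+0+0+1+0+0+0+1+1+0+1 mod 2 = 0
Syndrome = 1000
Column i of H is the binary representation of i, so the syndrome is the binary index of the flipped bit.
Read s = 1000 with s[0] as LSB: 1·2^0 + 0·2^1 + 0·2^2 + 0·2^3 = 1.
Error is at bit position 1.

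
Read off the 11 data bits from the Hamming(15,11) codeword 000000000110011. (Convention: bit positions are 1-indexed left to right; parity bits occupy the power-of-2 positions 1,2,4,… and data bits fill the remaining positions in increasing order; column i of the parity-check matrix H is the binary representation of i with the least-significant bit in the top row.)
Parity bits occupy power-of-2 positions; data bits are at positions {3,5,6,7,9,10,11,12,13,14,15} (1-indexed).
Extract: c[3]=0 c[5]=0 c[6]=0 c[7]=0 c[9]=0 c[10]=1 c[11]=1 c[12]=0 c[13]=0 c[14]=1 c[15]=1
Data = 00000110011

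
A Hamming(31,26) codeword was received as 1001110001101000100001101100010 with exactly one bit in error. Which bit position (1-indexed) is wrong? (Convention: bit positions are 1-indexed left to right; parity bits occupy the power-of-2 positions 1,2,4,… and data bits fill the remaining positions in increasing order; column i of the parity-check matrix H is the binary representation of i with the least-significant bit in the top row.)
Syndrome s = H · r^T (mod 2), r = 1001110001101000100001101100010:
  s[0] = (1010101010101010101010101010101)·(1001110001101000100001101100010) mod 2 = 1+0+0+0+1+0+0+0+0+0+1+0+1+0+0+0+1+0+0+0+0+0+1+0+1+0+0+0+0+0+0 mod 2 = 1
  s[1] = (0110011001100110011001100110011)·(1001110001101000100001101100010) mod 2 = 0+0+0+0+0+1+0+0+0+1+1+0+0+0+0+0+0+0+0+0+0+1+1+0+0+1+0+0+0+1+0 mod 2 = 1
  s[2] = (0001111000011110000111100001111)·(1001110001101000100001101100010) mod 2 = 0+0+0+1+1+1+0+0+0+0+0+0+1+0+0+0+0+0+0+0+0+1+1+0+0+0+0+0+0+1+0 mod 2 = 1
  s[3] = (0000000111111110000000011111111)·(1001110001101000100001101100010) mod 2 = 0+0+0+0+0+0+0+0+0+1+1+0+1+0+0+0+0+0+0+0+0+0+0+0+1+1+0+0+0+1+0 mod 2 = 0
  s[4] = (0000000000000001111111111111111)·(1001110001101000100001101100010) mod 2 = 0+0+0+0+0+0+0+0+0+0+0+0+0+0+0+0+1+0+0+0+0+1+1+0+1+1+0+0+0+1+0 mod 2 = 0
Syndrome = 11100
Column i of H is the binary representation of i, so the syndrome is the binary index of the flipped bit.
Read s = 11100 with s[0] as LSB: 1·2^0 + 1·2^1 + 1·2^2 + 0·2^3 + 0·2^4 = 7.
Error is at bit position 7.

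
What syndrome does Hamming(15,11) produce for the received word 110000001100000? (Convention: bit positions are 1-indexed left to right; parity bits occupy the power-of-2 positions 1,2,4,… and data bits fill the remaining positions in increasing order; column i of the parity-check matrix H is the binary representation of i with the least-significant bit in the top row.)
Syndrome s = H · r^T (mod 2), r = 110000001100000:
  s[0] = (101010101010101)·(110000001100000) mod 2 = 1+0+0+0+0+0+0+0+1+0+0+0+0+0+0 mod 2 = 0
  s[1] = (011001100110011)·(110000001100000) mod 2 = 0+1+0+0+0+0+0+0+0+1+0+0+0+0+0 mod 2 = 0
  s[2] = (000111100001111)·(110000001100000) mod 2 = 0+0+0+0+0+0+0+0+0+0+0+0+0+0+0 mod 2 = 0
  s[3] = (000000011111111)·(110000001100000) mod 2 = 0+0+0+0+0+0+0+0+1+1+0+0+0+0+0 mod 2 = 0
Syndrome = 0000
s = 0: no error detected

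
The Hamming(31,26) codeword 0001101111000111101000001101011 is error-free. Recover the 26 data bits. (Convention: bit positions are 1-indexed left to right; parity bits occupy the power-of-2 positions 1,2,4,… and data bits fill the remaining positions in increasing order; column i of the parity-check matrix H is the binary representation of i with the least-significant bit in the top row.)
Parity bits occupy power-of-2 positions; data bits are at positions {3,5,6,7,9,10,11,12,13,14,15,17,18,19,20,21,22,23,24,25,26,27,28,29,30,31} (1-indexed).
Extract: c[3]=0 c[5]=1 c[6]=0 c[7]=1 c[9]=1 c[10]=1 c[11]=0 c[12]=0 c[13]=0 c[14]=1 c[15]=1 c[17]=1 c[18]=0 c[19]=1 c[20]=0 c[21]=0 c[22]=0 c[23]=0 c[24]=0 c[25]=1 c[26]=1 c[27]=0 c[28]=1 c[29]=0 c[30]=1 c[31]=1
Data = 01011100011101000001101011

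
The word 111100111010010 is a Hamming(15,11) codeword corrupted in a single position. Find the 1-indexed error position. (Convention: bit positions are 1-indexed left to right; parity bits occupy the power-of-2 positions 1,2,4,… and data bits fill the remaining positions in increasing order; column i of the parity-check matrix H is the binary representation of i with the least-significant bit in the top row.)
Syndrome s = H · r^T (mod 2), r = 111100111010010:
  s[0] = (101010101010101)·(111100111010010) mod 2 = 1+0+1+0+0+0+1+0+1+0+1+0+0+0+0 mod 2 = 1
  s[1] = (011001100110011)·(111100111010010) mod 2 = 0+1+1+0+0+0+1+0+0+0+1+0+0+1+0 mod 2 = 1
  s[2] = (000111100001111)·(111100111010010) mod 2 = 0+0+0+1+0+0+1+0+0+0+0+0+0+1+0 mod 2 = 1
  s[3] = (000000011111111)·(111100111010010) mod 2 = 0+0+0+0+0+0+0+1+1+0+1+0+0+1+0 mod 2 = 0
Syndrome = 1110
Column i of H is the binary representation of i, so the syndrome is the binary index of the flipped bit.
Read s = 1110 with s[0] as LSB: 1·2^0 + 1·2^1 + 1·2^2 + 0·2^3 = 7.
Error is at bit position 7.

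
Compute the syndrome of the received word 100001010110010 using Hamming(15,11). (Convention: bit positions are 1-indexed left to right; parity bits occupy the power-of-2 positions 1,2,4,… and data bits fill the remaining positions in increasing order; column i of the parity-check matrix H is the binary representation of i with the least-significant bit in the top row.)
Syndrome s = H · r^T (mod 2), r = 100001010110010:
  s[0] = (101010101010101)·(100001010110010) mod 2 = 1+0+0+0+0+0+0+0+0+0+1+0+0+0+0 mod 2 = 0
  s[1] = (011001100110011)·(100001010110010) mod 2 = 0+0+0+0+0+1+0+0+0+1+1+0+0+1+0 mod 2 = 0
  s[2] = (000111100001111)·(100001010110010) mod 2 = 0+0+0+0+0+1+0+0+0+0+0+0+0+1+0 mod 2 = 0
  s[3] = (000000011111111)·(100001010110010) mod 2 = 0+0+0+0+0+0+0+1+0+1+1+0+0+1+0 mod 2 = 0
Syndrome = 0000
s = 0: no error detected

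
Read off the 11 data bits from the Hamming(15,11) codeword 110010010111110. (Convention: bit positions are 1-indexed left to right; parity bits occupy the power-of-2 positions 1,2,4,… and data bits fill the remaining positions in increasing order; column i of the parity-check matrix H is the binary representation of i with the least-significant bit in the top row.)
Parity bits occupy power-of-2 positions; data bits are at positions {3,5,6,7,9,10,11,12,13,14,15} (1-indexed).
Extract: c[3]=0 c[5]=1 c[6]=0 c[7]=0 c[9]=0 c[10]=1 c[11]=1 c[12]=1 c[13]=1 c[14]=1 c[15]=0
Data = 01000111110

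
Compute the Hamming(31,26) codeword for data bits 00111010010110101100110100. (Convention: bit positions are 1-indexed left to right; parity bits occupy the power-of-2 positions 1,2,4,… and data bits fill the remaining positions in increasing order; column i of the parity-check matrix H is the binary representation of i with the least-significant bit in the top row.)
Codeword c = d · G (mod 2), d = 00111010010110101100110100:
  c[0] = d·G[:,0] = (00111010010110101100110100)·(11011010101101010101010101) mod 2 = 0+0+0+1+1+0+1+0+0+0+0+1+0+0+0+0+0+1+0+0+0+1+0+1+0+0 mod 2 = 1
  c[1] = d·G[:,1] = (00111010010110101100110100)·(10110110011011001100110011) mod 2 = 0+0+1+1+0+0+1+0+0+1+0+0+1+0+0+0+1+1+0+0+1+1+0+0+0+0 mod 2 = 1
  c[2] = d·G[:,2] = (00111010010110101100110100)·(10000000000000000000000000) mod 2 = 0+0+0+0+0+0+0+0+0+0+0+0+0+0+0+0+0+0+0+0+0+0+0+0+0+0 mod 2 = 0
  c[3] = d·G[:,3] = (00111010010110101100110100)·(01110001111000111100001111) mod 2 = 0+0+1+1+0+0+0+0+0+1+0+0+0+0+1+0+1+1+0+0+0+0+0+1+0+0 mod 2 = 1
  c[4] = d·G[:,4] = (00111010010110101100110100)·(01000000000000000000000000) mod 2 = 0+0+0+0+0+0+0+0+0+0+0+0+0+0+0+0+0+0+0+0+0+0+0+0+0+0 mod 2 = 0
  c[5] = d·G[:,5] = (00111010010110101100110100)·(00100000000000000000000000) mod 2 = 0+0+1+0+0+0+0+0+0+0+0+0+0+0+0+0+0+0+0+0+0+0+0+0+0+0 mod 2 = 1
  c[6] = d·G[:,6] = (00111010010110101100110100)·(00010000000000000000000000) mod 2 = 0+0+0+1+0+0+0+0+0+0+0+0+0+0+0+0+0+0+0+0+0+0+0+0+0+0 mod 2 = 1
  c[7] = d·G[:,7] = (00111010010110101100110100)·(00001111111000000011111111) mod 2 = 0+0+0+0+1+0+1+0+0+1+0+0+0+0+0+0+0+0+0+0+1+1+0+1+0+0 mod 2 = 0
  c[8] = d·G[:,8] = (00111010010110101100110100)·(00001000000000000000000000) mod 2 = 0+0+0+0+1+0+0+0+0+0+0+0+0+0+0+0+0+0+0+0+0+0+0+0+0+0 mod 2 = 1
  c[9] = d·G[:,9] = (00111010010110101100110100)·(00000100000000000000000000) mod 2 = 0+0+0+0+0+0+0+0+0+0+0+0+0+0+0+0+0+0+0+0+0+0+0+0+0+0 mod 2 = 0
  c[10] = d·G[:,10] = (00111010010110101100110100)·(00000010000000000000000000) mod 2 = 0+0+0+0+0+0+1+0+0+0+0+0+0+0+0+0+0+0+0+0+0+0+0+0+0+0 mod 2 = 1
  c[11] = d·G[:,11] = (00111010010110101100110100)·(00000001000000000000000000) mod 2 = 0+0+0+0+0+0+0+0+0+0+0+0+0+0+0+0+0+0+0+0+0+0+0+0+0+0 mod 2 = 0
  c[12] = d·G[:,12] = (00111010010110101100110100)·(00000000100000000000000000) mod 2 = 0+0+0+0+0+0+0+0+0+0+0+0+0+0+0+0+0+0+0+0+0+0+0+0+0+0 mod 2 = 0
  c[13] = d·G[:,13] = (00111010010110101100110100)·(00000000010000000000000000) mod 2 = 0+0+0+0+0+0+0+0+0+1+0+0+0+0+0+0+0+0+0+0+0+0+0+0+0+0 mod 2 = 1
  c[14] = d·G[:,14] = (00111010010110101100110100)·(00000000001000000000000000) mod 2 = 0+0+0+0+0+0+0+0+0+0+0+0+0+0+0+0+0+0+0+0+0+0+0+0+0+0 mod 2 = 0
  c[15] = d·G[:,15] = (00111010010110101100110100)·(00000000000111111111111111) mod 2 = 0+0+0+0+0+0+0+0+0+0+0+1+1+0+1+0+1+1+0+0+1+1+0+1+0+0 mod 2 = 0
  c[16] = d·G[:,16] = (00111010010110101100110100)·(00000000000100000000000000) mod 2 = 0+0+0+0+0+0+0+0+0+0+0+1+0+0+0+0+0+0+0+0+0+0+0+0+0+0 mod 2 = 1
  c[17] = d·G[:,17] = (00111010010110101100110100)·(00000000000010000000000000) mod 2 = 0+0+0+0+0+0+0+0+0+0+0+0+1+0+0+0+0+0+0+0+0+0+0+0+0+0 mod 2 = 1
  c[18] = d·G[:,18] = (00111010010110101100110100)·(00000000000001000000000000) mod 2 = 0+0+0+0+0+0+0+0+0+0+0+0+0+0+0+0+0+0+0+0+0+0+0+0+0+0 mod 2 = 0
  c[19] = d·G[:,19] = (00111010010110101100110100)·(00000000000000100000000000) mod 2 = 0+0+0+0+0+0+0+0+0+0+0+0+0+0+1+0+0+0+0+0+0+0+0+0+0+0 mod 2 = 1
  c[20] = d·G[:,20] = (00111010010110101100110100)·(00000000000000010000000000) mod 2 = 0+0+0+0+0+0+0+0+0+0+0+0+0+0+0+0+0+0+0+0+0+0+0+0+0+0 mod 2 = 0
  c[21] = d·G[:,21] = (00111010010110101100110100)·(00000000000000001000000000) mod 2 = 0+0+0+0+0+0+0+0+0+0+0+0+0+0+0+0+1+0+0+0+0+0+0+0+0+0 mod 2 = 1
  c[22] = d·G[:,22] = (00111010010110101100110100)·(00000000000000000100000000) mod 2 = 0+0+0+0+0+0+0+0+0+0+0+0+0+0+0+0+0+1+0+0+0+0+0+0+0+0 mod 2 = 1
  c[23] = d·G[:,23] = (00111010010110101100110100)·(00000000000000000010000000) mod 2 = 0+0+0+0+0+0+0+0+0+0+0+0+0+0+0+0+0+0+0+0+0+0+0+0+0+0 mod 2 = 0
  c[24] = d·G[:,24] = (00111010010110101100110100)·(00000000000000000001000000) mod 2 = 0+0+0+0+0+0+0+0+0+0+0+0+0+0+0+0+0+0+0+0+0+0+0+0+0+0 mod 2 = 0
  c[25] = d·G[:,25] = (00111010010110101100110100)·(00000000000000000000100000) mod 2 = 0+0+0+0+0+0+0+0+0+0+0+0+0+0+0+0+0+0+0+0+1+0+0+0+0+0 mod 2 = 1
  c[26] = d·G[:,26] = (00111010010110101100110100)·(00000000000000000000010000) mod 2 = 0+0+0+0+0+0+0+0+0+0+0+0+0+0+0+0+0+0+0+0+0+1+0+0+0+0 mod 2 = 1
  c[27] = d·G[:,27] = (00111010010110101100110100)·(00000000000000000000001000) mod 2 = 0+0+0+0+0+0+0+0+0+0+0+0+0+0+0+0+0+0+0+0+0+0+0+0+0+0 mod 2 = 0
  c[28] = d·G[:,28] = (00111010010110101100110100)·(00000000000000000000000100) mod 2 = 0+0+0+0+0+0+0+0+0+0+0+0+0+0+0+0+0+0+0+0+0+0+0+1+0+0 mod 2 = 1
  c[29] = d·G[:,29] = (00111010010110101100110100)·(00000000000000000000000010) mod 2 = 0+0+0+0+0+0+0+0+0+0+0+0+0+0+0+0+0+0+0+0+0+0+0+0+0+0 mod 2 = 0
  c[30] = d·G[:,30] = (00111010010110101100110100)·(00000000000000000000000001) mod 2 = 0+0+0+0+0+0+0+0+0+0+0+0+0+0+0+0+0+0+0+0+0+0+0+0+0+0 mod 2 = 0
Codeword = 1101011010100100110101100110100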